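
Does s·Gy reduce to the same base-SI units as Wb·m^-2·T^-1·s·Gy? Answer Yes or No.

Yes

Left side:
  Gy = J/kg (absorbed dose = energy per mass),
      = m²·s⁻².
  Combining: s·Gy = s · (m²·s⁻²) = m²·s⁻¹.
Right side:
  Wb = V·s (flux: a volt is a weber per second),
      = kg·m²·s⁻²·A⁻¹.
  T = Wb/m² (flux density = flux per area),
      = kg·s⁻²·A⁻¹.
  So T⁻¹ = kg⁻¹·s²·A.
  Gy = J/kg (absorbed dose = energy per mass),
      = m²·s⁻².
  Combining: Wb·m⁻²·T⁻¹·s·Gy = (kg·m²·s⁻²·A⁻¹) · m⁻² · (kg⁻¹·s²·A) · s · (m²·s⁻²) = m²·s⁻¹.
Both reduce to m²·s⁻¹.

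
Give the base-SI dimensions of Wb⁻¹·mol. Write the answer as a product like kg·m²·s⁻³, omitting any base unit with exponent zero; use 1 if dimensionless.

Wb = kg·m²·s⁻²·A⁻¹.
So Wb⁻¹ = kg⁻¹·m⁻²·s²·A.
Combining: Wb⁻¹·mol = (kg⁻¹·m⁻²·s²·A) · mol = kg⁻¹·m⁻²·s²·A·mol.

kg⁻¹·m⁻²·s²·A·mol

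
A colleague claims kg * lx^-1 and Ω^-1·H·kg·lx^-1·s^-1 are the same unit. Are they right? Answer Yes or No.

Left side:
  lx = m⁻²·cd.
  So lx⁻¹ = m²·cd⁻¹.
  Combining: kg·lx⁻¹ = kg · (m²·cd⁻¹) = kg·m²·cd⁻¹.
Right side:
  Ω = kg·m²·s⁻³·A⁻².
  So Ω⁻¹ = kg⁻¹·m⁻²·s³·A².
  H = kg·m²·s⁻²·A⁻².
  lx = m⁻²·cd.
  So lx⁻¹ = m²·cd⁻¹.
  Combining: Ω⁻¹·H·kg·lx⁻¹·s⁻¹ = (kg⁻¹·m⁻²·s³·A²) · (kg·m²·s⁻²·A⁻²) · kg · (m²·cd⁻¹) · s⁻¹ = kg·m²·cd⁻¹.
Both reduce to kg·m²·cd⁻¹.

Yes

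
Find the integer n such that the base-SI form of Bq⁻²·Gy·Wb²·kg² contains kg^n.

4

Bq = 1/s = s⁻¹ (activity is decays per second).
So Bq⁻² = s².
Gy = J/kg (absorbed dose = energy per mass),
    = m²·s⁻².
Wb = V·s (flux: a volt is a weber per second),
    = kg·m²·s⁻²·A⁻¹.
So Wb² = kg²·m⁴·s⁻⁴·A⁻².
Combining: Bq⁻²·Gy·Wb²·kg² = s² · (m²·s⁻²) · (kg²·m⁴·s⁻⁴·A⁻²) · kg² = kg⁴·m⁶·s⁻⁴·A⁻².
The exponent of kg is 4.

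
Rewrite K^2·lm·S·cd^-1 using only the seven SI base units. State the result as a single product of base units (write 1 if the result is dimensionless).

lm = cd.
S = kg⁻¹·m⁻²·s³·A².
Combining: K²·lm·S·cd⁻¹ = K² · cd · (kg⁻¹·m⁻²·s³·A²) · cd⁻¹ = kg⁻¹·m⁻²·s³·A²·K².

kg⁻¹·m⁻²·s³·A²·K²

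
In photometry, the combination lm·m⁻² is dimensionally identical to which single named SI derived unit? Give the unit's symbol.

lx

lm = cd·sr = cd (luminous flux; sr is dimensionless).
Combining: lm·m⁻² = cd · m⁻² = m⁻²·cd.
m⁻²·cd is the base-SI form of the lux.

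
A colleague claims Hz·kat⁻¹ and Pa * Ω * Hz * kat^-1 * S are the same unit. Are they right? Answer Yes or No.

Left side:
  Hz = s⁻¹.
  kat = s⁻¹·mol.
  So kat⁻¹ = s·mol⁻¹.
  Combining: Hz·kat⁻¹ = s⁻¹ · (s·mol⁻¹) = mol⁻¹.
Right side:
  Pa = kg·m⁻¹·s⁻².
  Ω = kg·m²·s⁻³·A⁻².
  Hz = s⁻¹.
  kat = s⁻¹·mol.
  So kat⁻¹ = s·mol⁻¹.
  S = kg⁻¹·m⁻²·s³·A².
  Combining: Pa·Ω·Hz·kat⁻¹·S = (kg·m⁻¹·s⁻²) · (kg·m²·s⁻³·A⁻²) · s⁻¹ · (s·mol⁻¹) · (kg⁻¹·m⁻²·s³·A²) = kg·m⁻¹·s⁻²·mol⁻¹.
Left is mol⁻¹; right is kg·m⁻¹·s⁻²·mol⁻¹ — different.

No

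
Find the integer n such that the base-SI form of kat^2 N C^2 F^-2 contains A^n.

-2

kat = mol/s = s⁻¹·mol (catalytic activity).
So kat² = s⁻²·mol².
N = kg·m/s² = kg·m·s⁻² (force = mass × acceleration).
C = A·s = s·A (charge = current × time).
So C² = s²·A².
F = C/V (capacitance = charge per voltage),
    = A·s/(kg·m²·s⁻³·A⁻¹) (substituting C and V),
    = kg⁻¹·m⁻²·s⁴·A².
So F⁻² = kg²·m⁴·s⁻⁸·A⁻⁴.
Combining: kat²·N·C²·F⁻² = (s⁻²·mol²) · (kg·m·s⁻²) · (s²·A²) · (kg²·m⁴·s⁻⁸·A⁻⁴) = kg³·m⁵·s⁻¹⁰·A⁻²·mol².
The exponent of A is -2.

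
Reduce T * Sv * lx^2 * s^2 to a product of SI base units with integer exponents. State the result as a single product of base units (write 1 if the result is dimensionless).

T = Wb/m² (flux density = flux per area),
    = kg·s⁻²·A⁻¹.
Sv = J/kg (equivalent dose = energy per mass),
    = m²·s⁻².
lx = lm/m² (illuminance = luminous flux per area),
    = m⁻²·cd.
So lx² = m⁻⁴·cd².
Combining: T·Sv·lx²·s² = (kg·s⁻²·A⁻¹) · (m²·s⁻²) · (m⁻⁴·cd²) · s² = kg·m⁻²·s⁻²·A⁻¹·cd².

kg·m⁻²·s⁻²·A⁻¹·cd²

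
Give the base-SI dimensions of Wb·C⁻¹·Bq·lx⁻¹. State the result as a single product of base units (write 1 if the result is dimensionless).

Wb = V·s (flux: a volt is a weber per second),
    = kg·m²·s⁻²·A⁻¹.
C = A·s = s·A (charge = current × time).
So C⁻¹ = s⁻¹·A⁻¹.
Bq = 1/s = s⁻¹ (activity is decays per second).
lx = lm/m² (illuminance = luminous flux per area),
    = m⁻²·cd.
So lx⁻¹ = m²·cd⁻¹.
Combining: Wb·C⁻¹·Bq·lx⁻¹ = (kg·m²·s⁻²·A⁻¹) · (s⁻¹·A⁻¹) · s⁻¹ · (m²·cd⁻¹) = kg·m⁴·s⁻⁴·A⁻²·cd⁻¹.

kg·m⁴·s⁻⁴·A⁻²·cd⁻¹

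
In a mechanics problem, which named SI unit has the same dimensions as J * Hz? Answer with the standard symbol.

J = N·m (work = force × distance),
    = kg·m²·s⁻².
Hz = 1/s = s⁻¹ (frequency is cycles per second).
Combining: J·Hz = (kg·m²·s⁻²) · s⁻¹ = kg·m²·s⁻³.
kg·m²·s⁻³ is the base-SI form of the watt.

W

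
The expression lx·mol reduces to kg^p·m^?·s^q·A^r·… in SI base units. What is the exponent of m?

lx = m⁻²·cd.
Combining: lx·mol = (m⁻²·cd) · mol = m⁻²·mol·cd.
The exponent of m is -2.

-2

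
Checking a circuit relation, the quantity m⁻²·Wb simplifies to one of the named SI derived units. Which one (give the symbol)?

T

Wb = V·s (flux: a volt is a weber per second),
    = kg·m²·s⁻²·A⁻¹.
Combining: m⁻²·Wb = m⁻² · (kg·m²·s⁻²·A⁻¹) = kg·s⁻²·A⁻¹.
kg·s⁻²·A⁻¹ is the base-SI form of the tesla.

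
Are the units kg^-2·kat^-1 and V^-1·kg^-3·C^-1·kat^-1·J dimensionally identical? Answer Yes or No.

No

Left side:
  kat = mol/s = s⁻¹·mol (catalytic activity).
  So kat⁻¹ = s·mol⁻¹.
  Combining: kg⁻²·kat⁻¹ = kg⁻² · (s·mol⁻¹) = kg⁻²·s·mol⁻¹.
Right side:
  V = W/A (potential = power per current),
      = kg·m²·s⁻³·A⁻¹.
  So V⁻¹ = kg⁻¹·m⁻²·s³·A.
  C = A·s = s·A (charge = current × time).
  So C⁻¹ = s⁻¹·A⁻¹.
  kat = mol/s = s⁻¹·mol (catalytic activity).
  So kat⁻¹ = s·mol⁻¹.
  J = N·m (work = force × distance),
      = kg·m²·s⁻².
  Combining: V⁻¹·kg⁻³·C⁻¹·kat⁻¹·J = (kg⁻¹·m⁻²·s³·A) · kg⁻³ · (s⁻¹·A⁻¹) · (s·mol⁻¹) · (kg·m²·s⁻²) = kg⁻³·s·mol⁻¹.
Left is kg⁻²·s·mol⁻¹; right is kg⁻³·s·mol⁻¹ — different.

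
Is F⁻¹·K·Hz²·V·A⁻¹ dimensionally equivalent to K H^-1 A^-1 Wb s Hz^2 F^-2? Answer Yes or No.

Yes

Left side:
  F = kg⁻¹·m⁻²·s⁴·A².
  So F⁻¹ = kg·m²·s⁻⁴·A⁻².
  Hz = s⁻¹.
  So Hz² = s⁻².
  V = kg·m²·s⁻³·A⁻¹.
  Combining: F⁻¹·K·Hz²·V·A⁻¹ = (kg·m²·s⁻⁴·A⁻²) · K · s⁻² · (kg·m²·s⁻³·A⁻¹) · A⁻¹ = kg²·m⁴·s⁻⁹·A⁻⁴·K.
Right side:
  H = Wb/A (inductance = flux per current),
      = kg·m²·s⁻²·A⁻².
  So H⁻¹ = kg⁻¹·m⁻²·s²·A².
  Wb = V·s (flux: a volt is a weber per second),
      = kg·m²·s⁻²·A⁻¹.
  Hz = 1/s = s⁻¹ (frequency is cycles per second).
  So Hz² = s⁻².
  F = C/V (capacitance = charge per voltage),
      = A·s/(kg·m²·s⁻³·A⁻¹) (substituting C and V),
      = kg⁻¹·m⁻²·s⁴·A².
  So F⁻² = kg²·m⁴·s⁻⁸·A⁻⁴.
  Combining: K·H⁻¹·A⁻¹·Wb·s·Hz²·F⁻² = K · (kg⁻¹·m⁻²·s²·A²) · A⁻¹ · (kg·m²·s⁻²·A⁻¹) · s · s⁻² · (kg²·m⁴·s⁻⁸·A⁻⁴) = kg²·m⁴·s⁻⁹·A⁻⁴·K.
Both reduce to kg²·m⁴·s⁻⁹·A⁻⁴·K.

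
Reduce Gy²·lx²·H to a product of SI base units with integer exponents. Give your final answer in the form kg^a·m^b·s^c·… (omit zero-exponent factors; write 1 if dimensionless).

Gy = m²·s⁻².
So Gy² = m⁴·s⁻⁴.
lx = m⁻²·cd.
So lx² = m⁻⁴·cd².
H = kg·m²·s⁻²·A⁻².
Combining: Gy²·lx²·H = (m⁴·s⁻⁴) · (m⁻⁴·cd²) · (kg·m²·s⁻²·A⁻²) = kg·m²·s⁻⁶·A⁻²·cd².

kg·m²·s⁻⁶·A⁻²·cd²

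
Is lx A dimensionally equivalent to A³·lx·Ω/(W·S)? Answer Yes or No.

Left side:
  lx = lm/m² (illuminance = luminous flux per area),
      = m⁻²·cd.
  Combining: lx·A = (m⁻²·cd) · A = m⁻²·A·cd.
Right side:
  lx = lm/m² (illuminance = luminous flux per area),
      = m⁻²·cd.
  Ω = V/A (resistance = voltage per current),
      = kg·m²·s⁻³·A⁻².
  W = J/s (power = energy per time),
      = kg·m²·s⁻³.
  So W⁻¹ = kg⁻¹·m⁻²·s³.
  S = 1/Ω (conductance is reciprocal resistance),
      = kg⁻¹·m⁻²·s³·A².
  So S⁻¹ = kg·m²·s⁻³·A⁻².
  Combining: A³·lx·Ω·W⁻¹·S⁻¹ = A³ · (m⁻²·cd) · (kg·m²·s⁻³·A⁻²) · (kg⁻¹·m⁻²·s³) · (kg·m²·s⁻³·A⁻²) = kg·s⁻³·A⁻¹·cd.
Left is m⁻²·A·cd; right is kg·s⁻³·A⁻¹·cd — different.

No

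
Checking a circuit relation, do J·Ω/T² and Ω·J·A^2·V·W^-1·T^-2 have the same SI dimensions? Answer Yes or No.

No

Left side:
  T = Wb/m² (flux density = flux per area),
      = kg·s⁻²·A⁻¹.
  So T⁻² = kg⁻²·s⁴·A².
  J = N·m (work = force × distance),
      = kg·m²·s⁻².
  Ω = V/A (resistance = voltage per current),
      = kg·m²·s⁻³·A⁻².
  Combining: T⁻²·J·Ω = (kg⁻²·s⁴·A²) · (kg·m²·s⁻²) · (kg·m²·s⁻³·A⁻²) = m⁴·s⁻¹.
Right side:
  Ω = V/A (resistance = voltage per current),
      = kg·m²·s⁻³·A⁻².
  J = N·m (work = force × distance),
      = kg·m²·s⁻².
  V = W/A (potential = power per current),
      = kg·m²·s⁻³·A⁻¹.
  W = J/s (power = energy per time),
      = kg·m²·s⁻³.
  So W⁻¹ = kg⁻¹·m⁻²·s³.
  T = Wb/m² (flux density = flux per area),
      = kg·s⁻²·A⁻¹.
  So T⁻² = kg⁻²·s⁴·A².
  Combining: Ω·J·A²·V·W⁻¹·T⁻² = (kg·m²·s⁻³·A⁻²) · (kg·m²·s⁻²) · A² · (kg·m²·s⁻³·A⁻¹) · (kg⁻¹·m⁻²·s³) · (kg⁻²·s⁴·A²) = m⁴·s⁻¹·A.
Left is m⁴·s⁻¹; right is m⁴·s⁻¹·A — different.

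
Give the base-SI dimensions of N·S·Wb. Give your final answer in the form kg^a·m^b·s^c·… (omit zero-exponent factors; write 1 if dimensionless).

N = kg·m·s⁻².
S = kg⁻¹·m⁻²·s³·A².
Wb = kg·m²·s⁻²·A⁻¹.
Combining: N·S·Wb = (kg·m·s⁻²) · (kg⁻¹·m⁻²·s³·A²) · (kg·m²·s⁻²·A⁻¹) = kg·m·s⁻¹·A.

kg·m·s⁻¹·A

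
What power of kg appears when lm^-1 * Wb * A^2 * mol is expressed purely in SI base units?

lm = cd·sr = cd (luminous flux; sr is dimensionless).
So lm⁻¹ = cd⁻¹.
Wb = V·s (flux: a volt is a weber per second),
    = kg·m²·s⁻²·A⁻¹.
Combining: lm⁻¹·Wb·A²·mol = cd⁻¹ · (kg·m²·s⁻²·A⁻¹) · A² · mol = kg·m²·s⁻²·A·mol·cd⁻¹.
The exponent of kg is 1.

1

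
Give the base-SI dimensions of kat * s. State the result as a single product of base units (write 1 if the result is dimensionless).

kat = s⁻¹·mol.
Combining: kat·s = (s⁻¹·mol) · s = mol.

mol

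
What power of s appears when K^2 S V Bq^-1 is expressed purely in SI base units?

S = 1/Ω (conductance is reciprocal resistance),
    = kg⁻¹·m⁻²·s³·A².
V = W/A (potential = power per current),
    = kg·m²·s⁻³·A⁻¹.
Bq = 1/s = s⁻¹ (activity is decays per second).
So Bq⁻¹ = s.
Combining: K²·S·V·Bq⁻¹ = K² · (kg⁻¹·m⁻²·s³·A²) · (kg·m²·s⁻³·A⁻¹) · s = s·A·K².
The exponent of s is 1.

1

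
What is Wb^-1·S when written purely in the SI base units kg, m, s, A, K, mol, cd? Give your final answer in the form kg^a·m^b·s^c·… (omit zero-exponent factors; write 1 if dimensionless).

kg⁻²·m⁻⁴·s⁵·A³

Wb = kg·m²·s⁻²·A⁻¹.
So Wb⁻¹ = kg⁻¹·m⁻²·s²·A.
S = kg⁻¹·m⁻²·s³·A².
Combining: Wb⁻¹·S = (kg⁻¹·m⁻²·s²·A) · (kg⁻¹·m⁻²·s³·A²) = kg⁻²·m⁻⁴·s⁵·A³.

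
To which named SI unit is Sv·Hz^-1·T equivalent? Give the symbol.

V

Sv = m²·s⁻².
Hz = s⁻¹.
So Hz⁻¹ = s.
T = kg·s⁻²·A⁻¹.
Combining: Sv·Hz⁻¹·T = (m²·s⁻²) · s · (kg·s⁻²·A⁻¹) = kg·m²·s⁻³·A⁻¹.
kg·m²·s⁻³·A⁻¹ is the base-SI form of the volt.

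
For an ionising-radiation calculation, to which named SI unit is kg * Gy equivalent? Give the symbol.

Gy = J/kg (absorbed dose = energy per mass),
    = m²·s⁻².
Combining: kg·Gy = kg · (m²·s⁻²) = kg·m²·s⁻².
kg·m²·s⁻² is the base-SI form of the joule.

J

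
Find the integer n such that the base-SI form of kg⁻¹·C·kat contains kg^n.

C = s·A.
kat = s⁻¹·mol.
Combining: kg⁻¹·C·kat = kg⁻¹ · (s·A) · (s⁻¹·mol) = kg⁻¹·A·mol.
The exponent of kg is -1.

-1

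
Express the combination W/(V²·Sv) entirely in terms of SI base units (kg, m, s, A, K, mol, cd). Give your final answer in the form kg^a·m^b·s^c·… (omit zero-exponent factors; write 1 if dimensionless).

kg⁻¹·m⁻⁴·s⁵·A²

W = J/s (power = energy per time),
    = kg·m²·s⁻³.
V = W/A (potential = power per current),
    = kg·m²·s⁻³·A⁻¹.
So V⁻² = kg⁻²·m⁻⁴·s⁶·A².
Sv = J/kg (equivalent dose = energy per mass),
    = m²·s⁻².
So Sv⁻¹ = m⁻²·s².
Combining: W·V⁻²·Sv⁻¹ = (kg·m²·s⁻³) · (kg⁻²·m⁻⁴·s⁶·A²) · (m⁻²·s²) = kg⁻¹·m⁻⁴·s⁵·A².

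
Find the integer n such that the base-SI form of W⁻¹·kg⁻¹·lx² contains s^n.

W = kg·m²·s⁻³.
So W⁻¹ = kg⁻¹·m⁻²·s³.
lx = m⁻²·cd.
So lx² = m⁻⁴·cd².
Combining: W⁻¹·kg⁻¹·lx² = (kg⁻¹·m⁻²·s³) · kg⁻¹ · (m⁻⁴·cd²) = kg⁻²·m⁻⁶·s³·cd².
The exponent of s is 3.

3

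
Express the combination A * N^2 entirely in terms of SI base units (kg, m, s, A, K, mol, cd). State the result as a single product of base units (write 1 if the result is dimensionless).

kg²·m²·s⁻⁴·A

N = kg·m/s² = kg·m·s⁻² (force = mass × acceleration).
So N² = kg²·m²·s⁻⁴.
Combining: A·N² = A · (kg²·m²·s⁻⁴) = kg²·m²·s⁻⁴·A.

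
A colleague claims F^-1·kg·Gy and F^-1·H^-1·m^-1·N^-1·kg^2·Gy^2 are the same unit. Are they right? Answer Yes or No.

No

Left side:
  F = C/V (capacitance = charge per voltage),
      = A·s/(kg·m²·s⁻³·A⁻¹) (substituting C and V),
      = kg⁻¹·m⁻²·s⁴·A².
  So F⁻¹ = kg·m²·s⁻⁴·A⁻².
  Gy = J/kg (absorbed dose = energy per mass),
      = m²·s⁻².
  Combining: F⁻¹·kg·Gy = (kg·m²·s⁻⁴·A⁻²) · kg · (m²·s⁻²) = kg²·m⁴·s⁻⁶·A⁻².
Right side:
  F = C/V (capacitance = charge per voltage),
      = A·s/(kg·m²·s⁻³·A⁻¹) (substituting C and V),
      = kg⁻¹·m⁻²·s⁴·A².
  So F⁻¹ = kg·m²·s⁻⁴·A⁻².
  H = Wb/A (inductance = flux per current),
      = kg·m²·s⁻²·A⁻².
  So H⁻¹ = kg⁻¹·m⁻²·s²·A².
  N = kg·m/s² = kg·m·s⁻² (force = mass × acceleration).
  So N⁻¹ = kg⁻¹·m⁻¹·s².
  Gy = J/kg (absorbed dose = energy per mass),
      = m²·s⁻².
  So Gy² = m⁴·s⁻⁴.
  Combining: F⁻¹·H⁻¹·m⁻¹·N⁻¹·kg²·Gy² = (kg·m²·s⁻⁴·A⁻²) · (kg⁻¹·m⁻²·s²·A²) · m⁻¹ · (kg⁻¹·m⁻¹·s²) · kg² · (m⁴·s⁻⁴) = kg·m²·s⁻⁴.
Left is kg²·m⁴·s⁻⁶·A⁻²; right is kg·m²·s⁻⁴ — different.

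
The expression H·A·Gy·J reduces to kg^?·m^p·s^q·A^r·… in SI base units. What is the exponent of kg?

H = kg·m²·s⁻²·A⁻².
Gy = m²·s⁻².
J = kg·m²·s⁻².
Combining: H·A·Gy·J = (kg·m²·s⁻²·A⁻²) · A · (m²·s⁻²) · (kg·m²·s⁻²) = kg²·m⁶·s⁻⁶·A⁻¹.
The exponent of kg is 2.

2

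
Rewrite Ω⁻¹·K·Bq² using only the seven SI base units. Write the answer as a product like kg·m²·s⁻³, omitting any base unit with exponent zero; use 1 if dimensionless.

Ω = V/A (resistance = voltage per current),
    = kg·m²·s⁻³·A⁻².
So Ω⁻¹ = kg⁻¹·m⁻²·s³·A².
Bq = 1/s = s⁻¹ (activity is decays per second).
So Bq² = s⁻².
Combining: Ω⁻¹·K·Bq² = (kg⁻¹·m⁻²·s³·A²) · K · s⁻² = kg⁻¹·m⁻²·s·A²·K.

kg⁻¹·m⁻²·s·A²·K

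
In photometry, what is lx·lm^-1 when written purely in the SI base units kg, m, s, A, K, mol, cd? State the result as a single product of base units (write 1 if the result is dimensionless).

lx = lm/m² (illuminance = luminous flux per area),
    = m⁻²·cd.
lm = cd·sr = cd (luminous flux; sr is dimensionless).
So lm⁻¹ = cd⁻¹.
Combining: lx·lm⁻¹ = (m⁻²·cd) · cd⁻¹ = m⁻².

m⁻²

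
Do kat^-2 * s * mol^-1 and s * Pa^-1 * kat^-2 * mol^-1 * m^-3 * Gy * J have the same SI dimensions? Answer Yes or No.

Left side:
  kat = mol/s = s⁻¹·mol (catalytic activity).
  So kat⁻² = s²·mol⁻².
  Combining: kat⁻²·s·mol⁻¹ = (s²·mol⁻²) · s · mol⁻¹ = s³·mol⁻³.
Right side:
  Pa = N/m² (pressure = force per area),
      = kg·m⁻¹·s⁻².
  So Pa⁻¹ = kg⁻¹·m·s².
  kat = mol/s = s⁻¹·mol (catalytic activity).
  So kat⁻² = s²·mol⁻².
  Gy = J/kg (absorbed dose = energy per mass),
      = m²·s⁻².
  J = N·m (work = force × distance),
      = kg·m²·s⁻².
  Combining: s·Pa⁻¹·kat⁻²·mol⁻¹·m⁻³·Gy·J = s · (kg⁻¹·m·s²) · (s²·mol⁻²) · mol⁻¹ · m⁻³ · (m²·s⁻²) · (kg·m²·s⁻²) = m²·s·mol⁻³.
Left is s³·mol⁻³; right is m²·s·mol⁻³ — different.

No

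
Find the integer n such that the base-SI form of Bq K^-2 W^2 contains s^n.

Bq = 1/s = s⁻¹ (activity is decays per second).
W = J/s (power = energy per time),
    = kg·m²·s⁻³.
So W² = kg²·m⁴·s⁻⁶.
Combining: Bq·K⁻²·W² = s⁻¹ · K⁻² · (kg²·m⁴·s⁻⁶) = kg²·m⁴·s⁻⁷·K⁻².
The exponent of s is -7.

-7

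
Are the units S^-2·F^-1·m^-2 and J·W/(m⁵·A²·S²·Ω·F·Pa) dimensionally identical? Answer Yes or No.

Left side:
  S = 1/Ω (conductance is reciprocal resistance),
      = kg⁻¹·m⁻²·s³·A².
  So S⁻² = kg²·m⁴·s⁻⁶·A⁻⁴.
  F = C/V (capacitance = charge per voltage),
      = A·s/(kg·m²·s⁻³·A⁻¹) (substituting C and V),
      = kg⁻¹·m⁻²·s⁴·A².
  So F⁻¹ = kg·m²·s⁻⁴·A⁻².
  Combining: S⁻²·F⁻¹·m⁻² = (kg²·m⁴·s⁻⁶·A⁻⁴) · (kg·m²·s⁻⁴·A⁻²) · m⁻² = kg³·m⁴·s⁻¹⁰·A⁻⁶.
Right side:
  J = kg·m²·s⁻².
  S = kg⁻¹·m⁻²·s³·A².
  So S⁻² = kg²·m⁴·s⁻⁶·A⁻⁴.
  Ω = kg·m²·s⁻³·A⁻².
  So Ω⁻¹ = kg⁻¹·m⁻²·s³·A².
  F = kg⁻¹·m⁻²·s⁴·A².
  So F⁻¹ = kg·m²·s⁻⁴·A⁻².
  Pa = kg·m⁻¹·s⁻².
  So Pa⁻¹ = kg⁻¹·m·s².
  W = kg·m²·s⁻³.
  Combining: m⁻⁵·J·A⁻²·S⁻²·Ω⁻¹·F⁻¹·Pa⁻¹·W = m⁻⁵ · (kg·m²·s⁻²) · A⁻² · (kg²·m⁴·s⁻⁶·A⁻⁴) · (kg⁻¹·m⁻²·s³·A²) · (kg·m²·s⁻⁴·A⁻²) · (kg⁻¹·m·s²) · (kg·m²·s⁻³) = kg³·m⁴·s⁻¹⁰·A⁻⁶.
Both reduce to kg³·m⁴·s⁻¹⁰·A⁻⁶.

Yes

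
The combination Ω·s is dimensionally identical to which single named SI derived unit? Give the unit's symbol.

H

Ω = kg·m²·s⁻³·A⁻².
Combining: Ω·s = (kg·m²·s⁻³·A⁻²) · s = kg·m²·s⁻²·A⁻².
kg·m²·s⁻²·A⁻² is the base-SI form of the henry.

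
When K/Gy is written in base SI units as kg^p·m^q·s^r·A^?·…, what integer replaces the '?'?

Gy = J/kg (absorbed dose = energy per mass),
    = m²·s⁻².
So Gy⁻¹ = m⁻²·s².
Combining: Gy⁻¹·K = (m⁻²·s²) · K = m⁻²·s²·K.
The exponent of A is 0.

0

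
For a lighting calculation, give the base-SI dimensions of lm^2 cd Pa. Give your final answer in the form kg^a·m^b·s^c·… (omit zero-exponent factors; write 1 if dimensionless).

lm = cd.
So lm² = cd².
Pa = kg·m⁻¹·s⁻².
Combining: lm²·cd·Pa = cd² · cd · (kg·m⁻¹·s⁻²) = kg·m⁻¹·s⁻²·cd³.

kg·m⁻¹·s⁻²·cd³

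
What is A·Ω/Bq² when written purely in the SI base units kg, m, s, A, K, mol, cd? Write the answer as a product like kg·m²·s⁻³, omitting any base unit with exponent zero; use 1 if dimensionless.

Bq = 1/s = s⁻¹ (activity is decays per second).
So Bq⁻² = s².
Ω = V/A (resistance = voltage per current),
    = kg·m²·s⁻³·A⁻².
Combining: Bq⁻²·A·Ω = s² · A · (kg·m²·s⁻³·A⁻²) = kg·m²·s⁻¹·A⁻¹.

kg·m²·s⁻¹·A⁻¹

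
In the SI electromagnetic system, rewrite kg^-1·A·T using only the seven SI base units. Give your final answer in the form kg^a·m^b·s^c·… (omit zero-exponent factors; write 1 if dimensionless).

s⁻²

T = Wb/m² (flux density = flux per area),
    = kg·s⁻²·A⁻¹.
Combining: kg⁻¹·A·T = kg⁻¹ · A · (kg·s⁻²·A⁻¹) = s⁻².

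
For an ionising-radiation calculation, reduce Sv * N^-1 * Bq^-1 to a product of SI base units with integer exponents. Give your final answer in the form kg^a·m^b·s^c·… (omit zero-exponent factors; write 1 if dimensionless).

kg⁻¹·m·s

Sv = J/kg (equivalent dose = energy per mass),
    = m²·s⁻².
N = kg·m/s² = kg·m·s⁻² (force = mass × acceleration).
So N⁻¹ = kg⁻¹·m⁻¹·s².
Bq = 1/s = s⁻¹ (activity is decays per second).
So Bq⁻¹ = s.
Combining: Sv·N⁻¹·Bq⁻¹ = (m²·s⁻²) · (kg⁻¹·m⁻¹·s²) · s = kg⁻¹·m·s.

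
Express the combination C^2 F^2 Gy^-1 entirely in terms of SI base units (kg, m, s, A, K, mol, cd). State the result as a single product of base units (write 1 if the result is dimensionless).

kg⁻²·m⁻⁶·s¹²·A⁶

C = A·s = s·A (charge = current × time).
So C² = s²·A².
F = C/V (capacitance = charge per voltage),
    = A·s/(kg·m²·s⁻³·A⁻¹) (substituting C and V),
    = kg⁻¹·m⁻²·s⁴·A².
So F² = kg⁻²·m⁻⁴·s⁸·A⁴.
Gy = J/kg (absorbed dose = energy per mass),
    = m²·s⁻².
So Gy⁻¹ = m⁻²·s².
Combining: C²·F²·Gy⁻¹ = (s²·A²) · (kg⁻²·m⁻⁴·s⁸·A⁴) · (m⁻²·s²) = kg⁻²·m⁻⁶·s¹²·A⁶.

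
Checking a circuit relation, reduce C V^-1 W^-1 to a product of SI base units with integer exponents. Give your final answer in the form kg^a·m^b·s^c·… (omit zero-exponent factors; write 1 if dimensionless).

C = s·A.
V = kg·m²·s⁻³·A⁻¹.
So V⁻¹ = kg⁻¹·m⁻²·s³·A.
W = kg·m²·s⁻³.
So W⁻¹ = kg⁻¹·m⁻²·s³.
Combining: C·V⁻¹·W⁻¹ = (s·A) · (kg⁻¹·m⁻²·s³·A) · (kg⁻¹·m⁻²·s³) = kg⁻²·m⁻⁴·s⁷·A².

kg⁻²·m⁻⁴·s⁷·A²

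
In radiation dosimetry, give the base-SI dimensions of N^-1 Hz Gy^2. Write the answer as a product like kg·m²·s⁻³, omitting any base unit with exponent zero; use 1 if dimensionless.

kg⁻¹·m³·s⁻³

N = kg·m/s² = kg·m·s⁻² (force = mass × acceleration).
So N⁻¹ = kg⁻¹·m⁻¹·s².
Hz = 1/s = s⁻¹ (frequency is cycles per second).
Gy = J/kg (absorbed dose = energy per mass),
    = m²·s⁻².
So Gy² = m⁴·s⁻⁴.
Combining: N⁻¹·Hz·Gy² = (kg⁻¹·m⁻¹·s²) · s⁻¹ · (m⁴·s⁻⁴) = kg⁻¹·m³·s⁻³.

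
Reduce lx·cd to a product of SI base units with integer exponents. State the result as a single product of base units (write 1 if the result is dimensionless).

m⁻²·cd²

lx = lm/m² (illuminance = luminous flux per area),
    = m⁻²·cd.
Combining: lx·cd = (m⁻²·cd) · cd = m⁻²·cd².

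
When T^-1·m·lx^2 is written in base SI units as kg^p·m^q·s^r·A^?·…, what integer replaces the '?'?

T = Wb/m² (flux density = flux per area),
    = kg·s⁻²·A⁻¹.
So T⁻¹ = kg⁻¹·s²·A.
lx = lm/m² (illuminance = luminous flux per area),
    = m⁻²·cd.
So lx² = m⁻⁴·cd².
Combining: T⁻¹·m·lx² = (kg⁻¹·s²·A) · m · (m⁻⁴·cd²) = kg⁻¹·m⁻³·s²·A·cd².
The exponent of A is 1.

1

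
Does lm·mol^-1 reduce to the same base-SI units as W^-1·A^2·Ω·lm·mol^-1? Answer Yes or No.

Left side:
  lm = cd.
  Combining: lm·mol⁻¹ = cd · mol⁻¹ = mol⁻¹·cd.
Right side:
  W = J/s (power = energy per time),
      = kg·m²·s⁻³.
  So W⁻¹ = kg⁻¹·m⁻²·s³.
  Ω = V/A (resistance = voltage per current),
      = kg·m²·s⁻³·A⁻².
  lm = cd·sr = cd (luminous flux; sr is dimensionless).
  Combining: W⁻¹·A²·Ω·lm·mol⁻¹ = (kg⁻¹·m⁻²·s³) · A² · (kg·m²·s⁻³·A⁻²) · cd · mol⁻¹ = mol⁻¹·cd.
Both reduce to mol⁻¹·cd.

Yes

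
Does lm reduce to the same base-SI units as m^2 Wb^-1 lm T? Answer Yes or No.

Left side:
  lm = cd.
Right side:
  Wb = V·s (flux: a volt is a weber per second),
      = kg·m²·s⁻²·A⁻¹.
  So Wb⁻¹ = kg⁻¹·m⁻²·s²·A.
  lm = cd·sr = cd (luminous flux; sr is dimensionless).
  T = Wb/m² (flux density = flux per area),
      = kg·s⁻²·A⁻¹.
  Combining: m²·Wb⁻¹·lm·T = m² · (kg⁻¹·m⁻²·s²·A) · cd · (kg·s⁻²·A⁻¹) = cd.
Both reduce to cd.

Yes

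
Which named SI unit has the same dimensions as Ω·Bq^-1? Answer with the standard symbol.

Ω = kg·m²·s⁻³·A⁻².
Bq = s⁻¹.
So Bq⁻¹ = s.
Combining: Ω·Bq⁻¹ = (kg·m²·s⁻³·A⁻²) · s = kg·m²·s⁻²·A⁻².
kg·m²·s⁻²·A⁻² is the base-SI form of the henry.

H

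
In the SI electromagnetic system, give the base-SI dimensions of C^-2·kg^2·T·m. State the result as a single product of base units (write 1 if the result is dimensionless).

kg³·m·s⁻⁴·A⁻³

C = A·s = s·A (charge = current × time).
So C⁻² = s⁻²·A⁻².
T = Wb/m² (flux density = flux per area),
    = kg·s⁻²·A⁻¹.
Combining: C⁻²·kg²·T·m = (s⁻²·A⁻²) · kg² · (kg·s⁻²·A⁻¹) · m = kg³·m·s⁻⁴·A⁻³.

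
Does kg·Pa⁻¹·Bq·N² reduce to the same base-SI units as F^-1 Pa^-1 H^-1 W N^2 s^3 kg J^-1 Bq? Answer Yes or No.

Left side:
  Pa = kg·m⁻¹·s⁻².
  So Pa⁻¹ = kg⁻¹·m·s².
  Bq = s⁻¹.
  N = kg·m·s⁻².
  So N² = kg²·m²·s⁻⁴.
  Combining: kg·Pa⁻¹·Bq·N² = kg · (kg⁻¹·m·s²) · s⁻¹ · (kg²·m²·s⁻⁴) = kg²·m³·s⁻³.
Right side:
  F = kg⁻¹·m⁻²·s⁴·A².
  So F⁻¹ = kg·m²·s⁻⁴·A⁻².
  Pa = kg·m⁻¹·s⁻².
  So Pa⁻¹ = kg⁻¹·m·s².
  H = kg·m²·s⁻²·A⁻².
  So H⁻¹ = kg⁻¹·m⁻²·s²·A².
  W = kg·m²·s⁻³.
  N = kg·m·s⁻².
  So N² = kg²·m²·s⁻⁴.
  J = kg·m²·s⁻².
  So J⁻¹ = kg⁻¹·m⁻²·s².
  Bq = s⁻¹.
  Combining: F⁻¹·Pa⁻¹·H⁻¹·W·N²·s³·kg·J⁻¹·Bq = (kg·m²·s⁻⁴·A⁻²) · (kg⁻¹·m·s²) · (kg⁻¹·m⁻²·s²·A²) · (kg·m²·s⁻³) · (kg²·m²·s⁻⁴) · s³ · kg · (kg⁻¹·m⁻²·s²) · s⁻¹ = kg²·m³·s⁻³.
Both reduce to kg²·m³·s⁻³.

Yes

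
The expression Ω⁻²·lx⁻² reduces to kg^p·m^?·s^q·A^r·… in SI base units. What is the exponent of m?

Ω = V/A (resistance = voltage per current),
    = kg·m²·s⁻³·A⁻².
So Ω⁻² = kg⁻²·m⁻⁴·s⁶·A⁴.
lx = lm/m² (illuminance = luminous flux per area),
    = m⁻²·cd.
So lx⁻² = m⁴·cd⁻².
Combining: Ω⁻²·lx⁻² = (kg⁻²·m⁻⁴·s⁶·A⁴) · (m⁴·cd⁻²) = kg⁻²·s⁶·A⁴·cd⁻².
The exponent of m is 0.

0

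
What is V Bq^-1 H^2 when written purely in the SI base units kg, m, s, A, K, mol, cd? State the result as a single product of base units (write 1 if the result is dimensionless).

V = kg·m²·s⁻³·A⁻¹.
Bq = s⁻¹.
So Bq⁻¹ = s.
H = kg·m²·s⁻²·A⁻².
So H² = kg²·m⁴·s⁻⁴·A⁻⁴.
Combining: V·Bq⁻¹·H² = (kg·m²·s⁻³·A⁻¹) · s · (kg²·m⁴·s⁻⁴·A⁻⁴) = kg³·m⁶·s⁻⁶·A⁻⁵.

kg³·m⁶·s⁻⁶·A⁻⁵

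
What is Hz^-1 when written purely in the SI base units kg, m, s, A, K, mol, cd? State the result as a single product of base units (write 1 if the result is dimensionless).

s

Hz = 1/s = s⁻¹ (frequency is cycles per second).
So Hz⁻¹ = s.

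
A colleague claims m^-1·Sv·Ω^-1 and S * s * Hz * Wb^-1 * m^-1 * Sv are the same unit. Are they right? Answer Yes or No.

Left side:
  Sv = J/kg (equivalent dose = energy per mass),
      = m²·s⁻².
  Ω = V/A (resistance = voltage per current),
      = kg·m²·s⁻³·A⁻².
  So Ω⁻¹ = kg⁻¹·m⁻²·s³·A².
  Combining: m⁻¹·Sv·Ω⁻¹ = m⁻¹ · (m²·s⁻²) · (kg⁻¹·m⁻²·s³·A²) = kg⁻¹·m⁻¹·s·A².
Right side:
  S = kg⁻¹·m⁻²·s³·A².
  Hz = s⁻¹.
  Wb = kg·m²·s⁻²·A⁻¹.
  So Wb⁻¹ = kg⁻¹·m⁻²·s²·A.
  Sv = m²·s⁻².
  Combining: S·s·Hz·Wb⁻¹·m⁻¹·Sv = (kg⁻¹·m⁻²·s³·A²) · s · s⁻¹ · (kg⁻¹·m⁻²·s²·A) · m⁻¹ · (m²·s⁻²) = kg⁻²·m⁻³·s³·A³.
Left is kg⁻¹·m⁻¹·s·A²; right is kg⁻²·m⁻³·s³·A³ — different.

No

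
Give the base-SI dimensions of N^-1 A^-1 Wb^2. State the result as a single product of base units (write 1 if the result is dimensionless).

N = kg·m/s² = kg·m·s⁻² (force = mass × acceleration).
So N⁻¹ = kg⁻¹·m⁻¹·s².
Wb = V·s (flux: a volt is a weber per second),
    = kg·m²·s⁻²·A⁻¹.
So Wb² = kg²·m⁴·s⁻⁴·A⁻².
Combining: N⁻¹·A⁻¹·Wb² = (kg⁻¹·m⁻¹·s²) · A⁻¹ · (kg²·m⁴·s⁻⁴·A⁻²) = kg·m³·s⁻²·A⁻³.

kg·m³·s⁻²·A⁻³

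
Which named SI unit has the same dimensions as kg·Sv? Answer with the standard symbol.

J

Sv = J/kg (equivalent dose = energy per mass),
    = m²·s⁻².
Combining: kg·Sv = kg · (m²·s⁻²) = kg·m²·s⁻².
kg·m²·s⁻² is the base-SI form of the joule.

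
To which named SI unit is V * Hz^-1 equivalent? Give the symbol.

Wb

V = W/A (potential = power per current),
    = kg·m²·s⁻³·A⁻¹.
Hz = 1/s = s⁻¹ (frequency is cycles per second).
So Hz⁻¹ = s.
Combining: V·Hz⁻¹ = (kg·m²·s⁻³·A⁻¹) · s = kg·m²·s⁻²·A⁻¹.
kg·m²·s⁻²·A⁻¹ is the base-SI form of the weber.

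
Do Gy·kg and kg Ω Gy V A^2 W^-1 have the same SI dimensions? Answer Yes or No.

No

Left side:
  Gy = J/kg (absorbed dose = energy per mass),
      = m²·s⁻².
  Combining: Gy·kg = (m²·s⁻²) · kg = kg·m²·s⁻².
Right side:
  Ω = V/A (resistance = voltage per current),
      = kg·m²·s⁻³·A⁻².
  Gy = J/kg (absorbed dose = energy per mass),
      = m²·s⁻².
  V = W/A (potential = power per current),
      = kg·m²·s⁻³·A⁻¹.
  W = J/s (power = energy per time),
      = kg·m²·s⁻³.
  So W⁻¹ = kg⁻¹·m⁻²·s³.
  Combining: kg·Ω·Gy·V·A²·W⁻¹ = kg · (kg·m²·s⁻³·A⁻²) · (m²·s⁻²) · (kg·m²·s⁻³·A⁻¹) · A² · (kg⁻¹·m⁻²·s³) = kg²·m⁴·s⁻⁵·A⁻¹.
Left is kg·m²·s⁻²; right is kg²·m⁴·s⁻⁵·A⁻¹ — different.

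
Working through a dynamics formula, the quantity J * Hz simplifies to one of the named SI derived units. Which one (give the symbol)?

J = N·m (work = force × distance),
    = kg·m²·s⁻².
Hz = 1/s = s⁻¹ (frequency is cycles per second).
Combining: J·Hz = (kg·m²·s⁻²) · s⁻¹ = kg·m²·s⁻³.
kg·m²·s⁻³ is the base-SI form of the watt.

W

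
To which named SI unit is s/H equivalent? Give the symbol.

S

H = Wb/A (inductance = flux per current),
    = kg·m²·s⁻²·A⁻².
So H⁻¹ = kg⁻¹·m⁻²·s²·A².
Combining: H⁻¹·s = (kg⁻¹·m⁻²·s²·A²) · s = kg⁻¹·m⁻²·s³·A².
kg⁻¹·m⁻²·s³·A² is the base-SI form of the siemens.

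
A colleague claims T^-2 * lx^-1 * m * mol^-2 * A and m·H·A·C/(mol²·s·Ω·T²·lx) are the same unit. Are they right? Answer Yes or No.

Left side:
  T = Wb/m² (flux density = flux per area),
      = kg·s⁻²·A⁻¹.
  So T⁻² = kg⁻²·s⁴·A².
  lx = lm/m² (illuminance = luminous flux per area),
      = m⁻²·cd.
  So lx⁻¹ = m²·cd⁻¹.
  Combining: T⁻²·lx⁻¹·m·mol⁻²·A = (kg⁻²·s⁴·A²) · (m²·cd⁻¹) · m · mol⁻² · A = kg⁻²·m³·s⁴·A³·mol⁻²·cd⁻¹.
Right side:
  H = kg·m²·s⁻²·A⁻².
  Ω = kg·m²·s⁻³·A⁻².
  So Ω⁻¹ = kg⁻¹·m⁻²·s³·A².
  T = kg·s⁻²·A⁻¹.
  So T⁻² = kg⁻²·s⁴·A².
  lx = m⁻²·cd.
  So lx⁻¹ = m²·cd⁻¹.
  C = s·A.
  Combining: m·mol⁻²·s⁻¹·H·Ω⁻¹·A·T⁻²·lx⁻¹·C = m · mol⁻² · s⁻¹ · (kg·m²·s⁻²·A⁻²) · (kg⁻¹·m⁻²·s³·A²) · A · (kg⁻²·s⁴·A²) · (m²·cd⁻¹) · (s·A) = kg⁻²·m³·s⁵·A⁴·mol⁻²·cd⁻¹.
Left is kg⁻²·m³·s⁴·A³·mol⁻²·cd⁻¹; right is kg⁻²·m³·s⁵·A⁴·mol⁻²·cd⁻¹ — different.

No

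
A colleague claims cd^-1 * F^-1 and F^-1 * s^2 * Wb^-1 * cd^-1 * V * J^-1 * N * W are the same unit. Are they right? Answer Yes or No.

Left side:
  F = C/V (capacitance = charge per voltage),
      = A·s/(kg·m²·s⁻³·A⁻¹) (substituting C and V),
      = kg⁻¹·m⁻²·s⁴·A².
  So F⁻¹ = kg·m²·s⁻⁴·A⁻².
  Combining: cd⁻¹·F⁻¹ = cd⁻¹ · (kg·m²·s⁻⁴·A⁻²) = kg·m²·s⁻⁴·A⁻²·cd⁻¹.
Right side:
  F = kg⁻¹·m⁻²·s⁴·A².
  So F⁻¹ = kg·m²·s⁻⁴·A⁻².
  Wb = kg·m²·s⁻²·A⁻¹.
  So Wb⁻¹ = kg⁻¹·m⁻²·s²·A.
  V = kg·m²·s⁻³·A⁻¹.
  J = kg·m²·s⁻².
  So J⁻¹ = kg⁻¹·m⁻²·s².
  N = kg·m·s⁻².
  W = kg·m²·s⁻³.
  Combining: F⁻¹·s²·Wb⁻¹·cd⁻¹·V·J⁻¹·N·W = (kg·m²·s⁻⁴·A⁻²) · s² · (kg⁻¹·m⁻²·s²·A) · cd⁻¹ · (kg·m²·s⁻³·A⁻¹) · (kg⁻¹·m⁻²·s²) · (kg·m·s⁻²) · (kg·m²·s⁻³) = kg²·m³·s⁻⁶·A⁻²·cd⁻¹.
Left is kg·m²·s⁻⁴·A⁻²·cd⁻¹; right is kg²·m³·s⁻⁶·A⁻²·cd⁻¹ — different.

No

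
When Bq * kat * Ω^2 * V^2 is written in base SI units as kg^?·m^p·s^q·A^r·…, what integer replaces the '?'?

Bq = 1/s = s⁻¹ (activity is decays per second).
kat = mol/s = s⁻¹·mol (catalytic activity).
Ω = V/A (resistance = voltage per current),
    = kg·m²·s⁻³·A⁻².
So Ω² = kg²·m⁴·s⁻⁶·A⁻⁴.
V = W/A (potential = power per current),
    = kg·m²·s⁻³·A⁻¹.
So V² = kg²·m⁴·s⁻⁶·A⁻².
Combining: Bq·kat·Ω²·V² = s⁻¹ · (s⁻¹·mol) · (kg²·m⁴·s⁻⁶·A⁻⁴) · (kg²·m⁴·s⁻⁶·A⁻²) = kg⁴·m⁸·s⁻¹⁴·A⁻⁶·mol.
The exponent of kg is 4.

4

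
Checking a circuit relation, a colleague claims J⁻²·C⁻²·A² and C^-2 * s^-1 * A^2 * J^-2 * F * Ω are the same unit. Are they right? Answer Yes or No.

Yes

Left side:
  J = kg·m²·s⁻².
  So J⁻² = kg⁻²·m⁻⁴·s⁴.
  C = s·A.
  So C⁻² = s⁻²·A⁻².
  Combining: J⁻²·C⁻²·A² = (kg⁻²·m⁻⁴·s⁴) · (s⁻²·A⁻²) · A² = kg⁻²·m⁻⁴·s².
Right side:
  C = A·s = s·A (charge = current × time).
  So C⁻² = s⁻²·A⁻².
  J = N·m (work = force × distance),
      = kg·m²·s⁻².
  So J⁻² = kg⁻²·m⁻⁴·s⁴.
  F = C/V (capacitance = charge per voltage),
      = A·s/(kg·m²·s⁻³·A⁻¹) (substituting C and V),
      = kg⁻¹·m⁻²·s⁴·A².
  Ω = V/A (resistance = voltage per current),
      = kg·m²·s⁻³·A⁻².
  Combining: C⁻²·s⁻¹·A²·J⁻²·F·Ω = (s⁻²·A⁻²) · s⁻¹ · A² · (kg⁻²·m⁻⁴·s⁴) · (kg⁻¹·m⁻²·s⁴·A²) · (kg·m²·s⁻³·A⁻²) = kg⁻²·m⁻⁴·s².
Both reduce to kg⁻²·m⁻⁴·s².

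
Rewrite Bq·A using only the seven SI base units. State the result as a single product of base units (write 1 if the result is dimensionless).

s⁻¹·A

Bq = 1/s = s⁻¹ (activity is decays per second).
Combining: Bq·A = s⁻¹ · A = s⁻¹·A.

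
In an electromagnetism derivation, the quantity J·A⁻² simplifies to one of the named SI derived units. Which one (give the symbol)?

H

J = N·m (work = force × distance),
    = kg·m²·s⁻².
Combining: J·A⁻² = (kg·m²·s⁻²) · A⁻² = kg·m²·s⁻²·A⁻².
kg·m²·s⁻²·A⁻² is the base-SI form of the henry.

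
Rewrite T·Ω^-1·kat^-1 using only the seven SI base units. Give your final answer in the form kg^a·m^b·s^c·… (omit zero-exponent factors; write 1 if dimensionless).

T = kg·s⁻²·A⁻¹.
Ω = kg·m²·s⁻³·A⁻².
So Ω⁻¹ = kg⁻¹·m⁻²·s³·A².
kat = s⁻¹·mol.
So kat⁻¹ = s·mol⁻¹.
Combining: T·Ω⁻¹·kat⁻¹ = (kg·s⁻²·A⁻¹) · (kg⁻¹·m⁻²·s³·A²) · (s·mol⁻¹) = m⁻²·s²·A·mol⁻¹.

m⁻²·s²·A·mol⁻¹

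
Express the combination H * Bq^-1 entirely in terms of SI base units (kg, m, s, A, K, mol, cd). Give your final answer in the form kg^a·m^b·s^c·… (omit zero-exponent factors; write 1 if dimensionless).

H = kg·m²·s⁻²·A⁻².
Bq = s⁻¹.
So Bq⁻¹ = s.
Combining: H·Bq⁻¹ = (kg·m²·s⁻²·A⁻²) · s = kg·m²·s⁻¹·A⁻².

kg·m²·s⁻¹·A⁻²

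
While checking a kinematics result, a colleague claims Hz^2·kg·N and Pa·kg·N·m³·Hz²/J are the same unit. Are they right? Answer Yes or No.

Left side:
  Hz = 1/s = s⁻¹ (frequency is cycles per second).
  So Hz² = s⁻².
  N = kg·m/s² = kg·m·s⁻² (force = mass × acceleration).
  Combining: Hz²·kg·N = s⁻² · kg · (kg·m·s⁻²) = kg²·m·s⁻⁴.
Right side:
  Pa = kg·m⁻¹·s⁻².
  J = kg·m²·s⁻².
  So J⁻¹ = kg⁻¹·m⁻²·s².
  N = kg·m·s⁻².
  Hz = s⁻¹.
  So Hz² = s⁻².
  Combining: Pa·kg·J⁻¹·N·m³·Hz² = (kg·m⁻¹·s⁻²) · kg · (kg⁻¹·m⁻²·s²) · (kg·m·s⁻²) · m³ · s⁻² = kg²·m·s⁻⁴.
Both reduce to kg²·m·s⁻⁴.

Yes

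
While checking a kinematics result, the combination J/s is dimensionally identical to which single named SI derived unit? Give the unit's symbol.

W

J = kg·m²·s⁻².
Combining: J·s⁻¹ = (kg·m²·s⁻²) · s⁻¹ = kg·m²·s⁻³.
kg·m²·s⁻³ is the base-SI form of the watt.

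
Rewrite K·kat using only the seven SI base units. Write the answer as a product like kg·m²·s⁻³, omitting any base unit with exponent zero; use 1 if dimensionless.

s⁻¹·K·mol

kat = mol/s = s⁻¹·mol (catalytic activity).
Combining: K·kat = K · (s⁻¹·mol) = s⁻¹·K·mol.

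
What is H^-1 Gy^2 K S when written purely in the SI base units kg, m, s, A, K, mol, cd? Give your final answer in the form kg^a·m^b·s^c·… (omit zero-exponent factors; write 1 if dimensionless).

H = kg·m²·s⁻²·A⁻².
So H⁻¹ = kg⁻¹·m⁻²·s²·A².
Gy = m²·s⁻².
So Gy² = m⁴·s⁻⁴.
S = kg⁻¹·m⁻²·s³·A².
Combining: H⁻¹·Gy²·K·S = (kg⁻¹·m⁻²·s²·A²) · (m⁴·s⁻⁴) · K · (kg⁻¹·m⁻²·s³·A²) = kg⁻²·s·A⁴·K.

kg⁻²·s·A⁴·K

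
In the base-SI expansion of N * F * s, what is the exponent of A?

2

N = kg·m/s² = kg·m·s⁻² (force = mass × acceleration).
F = C/V (capacitance = charge per voltage),
    = A·s/(kg·m²·s⁻³·A⁻¹) (substituting C and V),
    = kg⁻¹·m⁻²·s⁴·A².
Combining: N·F·s = (kg·m·s⁻²) · (kg⁻¹·m⁻²·s⁴·A²) · s = m⁻¹·s³·A².
The exponent of A is 2.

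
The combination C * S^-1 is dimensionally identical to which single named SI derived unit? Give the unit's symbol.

Wb

C = A·s = s·A (charge = current × time).
S = 1/Ω (conductance is reciprocal resistance),
    = kg⁻¹·m⁻²·s³·A².
So S⁻¹ = kg·m²·s⁻³·A⁻².
Combining: C·S⁻¹ = (s·A) · (kg·m²·s⁻³·A⁻²) = kg·m²·s⁻²·A⁻¹.
kg·m²·s⁻²·A⁻¹ is the base-SI form of the weber.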